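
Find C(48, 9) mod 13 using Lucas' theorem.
1

Using Lucas' theorem:
Write n=48 and k=9 in base 13:
n in base 13: [3, 9]
k in base 13: [0, 9]
C(48,9) mod 13 = ∏ C(n_i, k_i) mod 13
Digit binomials (mod 13): C(3,0) = 1; C(9,9) = 1
Product: 1 × 1 = 1 ≡ 1 (mod 13)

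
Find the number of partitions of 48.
147273

p(n) counts ways to write n as a sum of positive integers (order ignored).
Euler's pentagonal recurrence: p(k) = p(k-1) + p(k-2) - p(k-5) - p(k-7) + p(k-12) + p(k-15) - ... (offsets j(3j∓1)/2, signs ++--, p(0)=1, p(<0)=0).
DP table for k = 0..47: p(0)=1, p(1)=1, p(2)=2, p(3)=3, p(4)=5, p(5)=7, p(6)=11, p(7)=15, p(8)=22, p(9)=30, p(10)=42, p(11)=56, p(12)=77, p(13)=101, p(14)=135, p(15)=176, p(16)=231, p(17)=297, p(18)=385, p(19)=490, p(20)=627, p(21)=792, p(22)=1002, p(23)=1255, p(24)=1575, p(25)=1958, p(26)=2436, p(27)=3010, p(28)=3718, p(29)=4565, p(30)=5604, p(31)=6842, p(32)=8349, p(33)=10143, p(34)=12310, p(35)=14883, p(36)=17977, p(37)=21637, p(38)=26015, p(39)=31185, p(40)=37338, p(41)=44583, p(42)=53174, p(43)=63261, p(44)=75175, p(45)=89134, p(46)=105558, p(47)=124754.
Final step: p(48) = p(47) + p(46) - p(43) - p(41) + p(36) + p(33) - p(26) - p(22) + p(13) + p(8)
= 124754 + 105558 - 63261 - 44583 + 17977 + 10143 - 2436 - 1002 + 101 + 22
= 147273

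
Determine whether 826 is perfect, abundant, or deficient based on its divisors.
deficient

Proper divisors of 826: sum = 1 + 2 + 7 + 14 + 59 + 118 + 413 = 614
Since 614 < 826, 826 is deficient.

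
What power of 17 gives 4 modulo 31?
24

Baby-step giant-step with step n = ⌈√31⌉ = 6.
Baby steps 17^j mod 31 (j:value) for j=0..5: 0:1, 1:17, 2:10, 3:15, 4:7, 5:26.
Giant-step multiplier: 17^(-6) ≡ 17^(30-6) = 17^24 ≡ 4 (mod 31).
Giant steps γ_i = 4·4^i mod 31: γ_0=4, γ_1=16, γ_2=2, γ_3=8, γ_4=1 (in table at j=0).
x = i·n + j = 4·6 + 0 = 24.
Check: 17^24 ≡ 4 (mod 31).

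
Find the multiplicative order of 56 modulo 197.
196

197 is prime, so ord(56) divides φ(197) = 196.
Divisors of 196: 1, 2, 4, 7, 14, 28, 49, 98, 196.
Repeated squaring: 56^1 ≡ 56, 56^2 ≡ 181, 56^4 ≡ 59, 56^8 ≡ 132, 56^16 ≡ 88, 56^32 ≡ 61, 56^64 ≡ 175, 56^128 ≡ 90 (mod 197).
Test 56^d mod 197 for each divisor d in increasing order:
56^1 ≡ 56
56^2 ≡ 181
56^4 ≡ 59
56^7 = 56^4·56^2·56^1 ≡ 129
56^14 = 56^8·56^4·56^2 ≡ 93
56^28 = 56^16·56^8·56^4 ≡ 178
56^49 = 56^32·56^16·56^1 ≡ 183
56^98 = 56^64·56^32·56^2 ≡ 196
56^196 = 56^128·56^64·56^4 ≡ 1  ← first divisor giving 1
The order is 196.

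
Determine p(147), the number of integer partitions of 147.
30388671978

p(n) counts ways to write n as a sum of positive integers (order ignored).
Euler's pentagonal recurrence: p(k) = p(k-1) + p(k-2) - p(k-5) - p(k-7) + p(k-12) + p(k-15) - ... (offsets j(3j∓1)/2, signs ++--, p(0)=1, p(<0)=0).
DP table for k = 0..146: p(0)=1, p(1)=1, p(2)=2, p(3)=3, p(4)=5, p(5)=7, p(6)=11, p(7)=15, p(8)=22, p(9)=30, p(10)=42, p(11)=56, p(12)=77, p(13)=101, p(14)=135, p(15)=176, p(16)=231, p(17)=297, p(18)=385, p(19)=490, p(20)=627, p(21)=792, p(22)=1002, p(23)=1255, p(24)=1575, p(25)=1958, p(26)=2436, p(27)=3010, p(28)=3718, p(29)=4565, p(30)=5604, p(31)=6842, p(32)=8349, p(33)=10143, p(34)=12310, p(35)=14883, p(36)=17977, p(37)=21637, p(38)=26015, p(39)=31185, p(40)=37338, p(41)=44583, p(42)=53174, p(43)=63261, p(44)=75175, p(45)=89134, p(46)=105558, p(47)=124754, p(48)=147273, p(49)=173525, p(50)=204226, p(51)=239943, p(52)=281589, p(53)=329931, p(54)=386155, p(55)=451276, p(56)=526823, p(57)=614154, p(58)=715220, p(59)=831820, p(60)=966467, p(61)=1121505, p(62)=1300156, p(63)=1505499, p(64)=1741630, p(65)=2012558, p(66)=2323520, p(67)=2679689, p(68)=3087735, p(69)=3554345, p(70)=4087968, p(71)=4697205, p(72)=5392783, p(73)=6185689, p(74)=7089500, p(75)=8118264, p(76)=9289091, p(77)=10619863, p(78)=12132164, p(79)=13848650, p(80)=15796476, p(81)=18004327, p(82)=20506255, p(83)=23338469, p(84)=26543660, p(85)=30167357, p(86)=34262962, p(87)=38887673, p(88)=44108109, p(89)=49995925, p(90)=56634173, p(91)=64112359, p(92)=72533807, p(93)=82010177, p(94)=92669720, p(95)=104651419, p(96)=118114304, p(97)=133230930, p(98)=150198136, p(99)=169229875, p(100)=190569292, p(101)=214481126, p(102)=241265379, p(103)=271248950, p(104)=304801365, p(105)=342325709, p(106)=384276336, p(107)=431149389, p(108)=483502844, p(109)=541946240, p(110)=607163746, p(111)=679903203, p(112)=761002156, p(113)=851376628, p(114)=952050665, p(115)=1064144451, p(116)=1188908248, p(117)=1327710076, p(118)=1482074143, p(119)=1653668665, p(120)=1844349560, p(121)=2056148051, p(122)=2291320912, p(123)=2552338241, p(124)=2841940500, p(125)=3163127352, p(126)=3519222692, p(127)=3913864295, p(128)=4351078600, p(129)=4835271870, p(130)=5371315400, p(131)=5964539504, p(132)=6620830889, p(133)=7346629512, p(134)=8149040695, p(135)=9035836076, p(136)=10015581680, p(137)=11097645016, p(138)=12292341831, p(139)=13610949895, p(140)=15065878135, p(141)=16670689208, p(142)=18440293320, p(143)=20390982757, p(144)=22540654445, p(145)=24908858009, p(146)=27517052599.
Final step: p(147) = p(146) + p(145) - p(142) - p(140) + p(135) + p(132) - p(125) - p(121) + p(112) + p(107) - p(96) - p(90) + p(77) + p(70) - p(55) - p(47) + p(30) + p(21) - p(2)
= 27517052599 + 24908858009 - 18440293320 - 15065878135 + 9035836076 + 6620830889 - 3163127352 - 2056148051 + 761002156 + 431149389 - 118114304 - 56634173 + 10619863 + 4087968 - 451276 - 124754 + 5604 + 792 - 2
= 30388671978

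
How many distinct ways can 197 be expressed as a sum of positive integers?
3068829878530

p(n) counts ways to write n as a sum of positive integers (order ignored).
Euler's pentagonal recurrence: p(k) = p(k-1) + p(k-2) - p(k-5) - p(k-7) + p(k-12) + p(k-15) - ... (offsets j(3j∓1)/2, signs ++--, p(0)=1, p(<0)=0).
DP table for k = 0..196: p(0)=1, p(1)=1, p(2)=2, p(3)=3, p(4)=5, p(5)=7, p(6)=11, p(7)=15, p(8)=22, p(9)=30, p(10)=42, p(11)=56, p(12)=77, p(13)=101, p(14)=135, p(15)=176, p(16)=231, p(17)=297, p(18)=385, p(19)=490, p(20)=627, p(21)=792, p(22)=1002, p(23)=1255, p(24)=1575, p(25)=1958, p(26)=2436, p(27)=3010, p(28)=3718, p(29)=4565, p(30)=5604, p(31)=6842, p(32)=8349, p(33)=10143, p(34)=12310, p(35)=14883, p(36)=17977, p(37)=21637, p(38)=26015, p(39)=31185, p(40)=37338, p(41)=44583, p(42)=53174, p(43)=63261, p(44)=75175, p(45)=89134, p(46)=105558, p(47)=124754, p(48)=147273, p(49)=173525, p(50)=204226, p(51)=239943, p(52)=281589, p(53)=329931, p(54)=386155, p(55)=451276, p(56)=526823, p(57)=614154, p(58)=715220, p(59)=831820, p(60)=966467, p(61)=1121505, p(62)=1300156, p(63)=1505499, p(64)=1741630, p(65)=2012558, p(66)=2323520, p(67)=2679689, p(68)=3087735, p(69)=3554345, p(70)=4087968, p(71)=4697205, p(72)=5392783, p(73)=6185689, p(74)=7089500, p(75)=8118264, p(76)=9289091, p(77)=10619863, p(78)=12132164, p(79)=13848650, p(80)=15796476, p(81)=18004327, p(82)=20506255, p(83)=23338469, p(84)=26543660, p(85)=30167357, p(86)=34262962, p(87)=38887673, p(88)=44108109, p(89)=49995925, p(90)=56634173, p(91)=64112359, p(92)=72533807, p(93)=82010177, p(94)=92669720, p(95)=104651419, p(96)=118114304, p(97)=133230930, p(98)=150198136, p(99)=169229875, p(100)=190569292, p(101)=214481126, p(102)=241265379, p(103)=271248950, p(104)=304801365, p(105)=342325709, p(106)=384276336, p(107)=431149389, p(108)=483502844, p(109)=541946240, p(110)=607163746, p(111)=679903203, p(112)=761002156, p(113)=851376628, p(114)=952050665, p(115)=1064144451, p(116)=1188908248, p(117)=1327710076, p(118)=1482074143, p(119)=1653668665, p(120)=1844349560, p(121)=2056148051, p(122)=2291320912, p(123)=2552338241, p(124)=2841940500, p(125)=3163127352, p(126)=3519222692, p(127)=3913864295, p(128)=4351078600, p(129)=4835271870, p(130)=5371315400, p(131)=5964539504, p(132)=6620830889, p(133)=7346629512, p(134)=8149040695, p(135)=9035836076, p(136)=10015581680, p(137)=11097645016, p(138)=12292341831, p(139)=13610949895, p(140)=15065878135, p(141)=16670689208, p(142)=18440293320, p(143)=20390982757, p(144)=22540654445, p(145)=24908858009, p(146)=27517052599, p(147)=30388671978, p(148)=33549419497, p(149)=37027355200, p(150)=40853235313, p(151)=45060624582, p(152)=49686288421, p(153)=54770336324, p(154)=60356673280, p(155)=66493182097, p(156)=73232243759, p(157)=80630964769, p(158)=88751778802, p(159)=97662728555, p(160)=107438159466, p(161)=118159068427, p(162)=129913904637, p(163)=142798995930, p(164)=156919475295, p(165)=172389800255, p(166)=189334822579, p(167)=207890420102, p(168)=228204732751, p(169)=250438925115, p(170)=274768617130, p(171)=301384802048, p(172)=330495499613, p(173)=362326859895, p(174)=397125074750, p(175)=435157697830, p(176)=476715857290, p(177)=522115831195, p(178)=571701605655, p(179)=625846753120, p(180)=684957390936, p(181)=749474411781, p(182)=819876908323, p(183)=896684817527, p(184)=980462880430, p(185)=1071823774337, p(186)=1171432692373, p(187)=1280011042268, p(188)=1398341745571, p(189)=1527273599625, p(190)=1667727404093, p(191)=1820701100652, p(192)=1987276856363, p(193)=2168627105469, p(194)=2366022741845, p(195)=2580840212973, p(196)=2814570987591.
Final step: p(197) = p(196) + p(195) - p(192) - p(190) + p(185) + p(182) - p(175) - p(171) + p(162) + p(157) - p(146) - p(140) + p(127) + p(120) - p(105) - p(97) + p(80) + p(71) - p(52) - p(42) + p(21) + p(10)
= 2814570987591 + 2580840212973 - 1987276856363 - 1667727404093 + 1071823774337 + 819876908323 - 435157697830 - 301384802048 + 129913904637 + 80630964769 - 27517052599 - 15065878135 + 3913864295 + 1844349560 - 342325709 - 133230930 + 15796476 + 4697205 - 281589 - 53174 + 792 + 42
= 3068829878530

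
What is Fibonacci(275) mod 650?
525

Matrix identity: Q^n = [[F_(n+1), F_n], [F_n, F_(n-1)]] with Q = [[1,1],[1,0]].
n = 275 = 100010011₂. Square-and-multiply, entries mod 650:
Q^1 = [[1,1],[1,0]]
Q^2 = (Q^1)² = [[2,1],[1,1]]
Q^4 = (Q^2)² = [[5,3],[3,2]]
Q^8 = (Q^4)² = [[34,21],[21,13]]
Q^17 = (Q^8)²·Q = [[634,297],[297,337]]
Q^34 = (Q^17)² = [[65,437],[437,278]]
Q^68 = (Q^34)² = [[194,391],[391,453]]
Q^137 = (Q^68)²·Q = [[194,67],[67,127]]
Q^275 = (Q^137)²·Q = [[582,525],[525,57]]
F_275 mod 650 = Q^275[0][1] = 525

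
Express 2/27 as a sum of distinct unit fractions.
1/14 + 1/378

Greedy algorithm:
2/27: ceiling(27/2) = 14, use 1/14
1/378: ceiling(378/1) = 378, use 1/378
Result: 2/27 = 1/14 + 1/378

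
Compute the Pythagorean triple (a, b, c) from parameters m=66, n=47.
(2147, 6204, 6565)

Euclid's formula: a = m² - n², b = 2mn, c = m² + n²
m = 66, n = 47
a = 66² - 47² = 4356 - 2209 = 2147
b = 2 × 66 × 47 = 6204
c = 66² + 47² = 4356 + 2209 = 6565
Verification: 2147² + 6204² = 4609609 + 38489616 = 43099225 = 6565² ✓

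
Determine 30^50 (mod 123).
9

Repeated squaring. Binary of 50 = 110010.
30^1 ≡ 30 (mod 123); 30^2 ≡ 39 (mod 123); 30^4 ≡ 45 (mod 123); 30^8 ≡ 57 (mod 123); 30^16 ≡ 51 (mod 123); 30^32 ≡ 18 (mod 123)
30^50 = 30^2 × 30^16 × 30^32 ≡ 9 (mod 123)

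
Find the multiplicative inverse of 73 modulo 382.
157

gcd(73, 382) = 1, so the inverse exists.
Extended Euclidean algorithm on (382, 73):
382 = 5 × 73 + 17  ⟹  17 = (1)·382 + (-5)·73
73 = 4 × 17 + 5  ⟹  5 = (-4)·382 + (21)·73
17 = 3 × 5 + 2  ⟹  2 = (13)·382 + (-68)·73
5 = 2 × 2 + 1  ⟹  1 = (-30)·382 + (157)·73
So (157)·73 ≡ 1 (mod 382), i.e. 73^(-1) ≡ 157 (mod 382).
Check: 73 × 157 = 11461 ≡ 1 (mod 382)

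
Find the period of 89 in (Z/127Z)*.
42

127 is prime, so ord(89) divides φ(127) = 126.
Divisors of 126: 1, 2, 3, 6, 7, 9, 14, 18, 21, 42, 63, 126.
Repeated squaring: 89^1 ≡ 89, 89^2 ≡ 47, 89^4 ≡ 50, 89^8 ≡ 87, 89^16 ≡ 76, 89^32 ≡ 61, 89^64 ≡ 38 (mod 127).
Test 89^d mod 127 for each divisor d in increasing order:
89^1 ≡ 89
89^2 ≡ 47
89^3 = 89^2·89^1 ≡ 119
89^6 = 89^4·89^2 ≡ 64
89^7 = 89^4·89^2·89^1 ≡ 108
89^9 = 89^8·89^1 ≡ 123
89^14 = 89^8·89^4·89^2 ≡ 107
89^18 = 89^16·89^2 ≡ 16
89^21 = 89^16·89^4·89^1 ≡ 126
89^42 = 89^32·89^8·89^2 ≡ 1  ← first divisor giving 1
The order is 42.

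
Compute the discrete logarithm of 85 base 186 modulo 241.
123

Baby-step giant-step with step n = ⌈√241⌉ = 16.
Baby steps 186^j mod 241 (j:value) for j=0..15: 0:1, 1:186, 2:133, 3:156, 4:96, 5:22, 6:236, 7:34, 8:58, 9:184, 10:2, 11:131, 12:25, 13:71, 14:192, 15:44.
Giant-step multiplier: 186^(-16) ≡ 186^(240-16) = 186^224 ≡ 24 (mod 241).
Giant steps γ_i = 85·24^i mod 241: γ_0=85, γ_1=112, γ_2=37, γ_3=165, γ_4=104, γ_5=86, γ_6=136, γ_7=131 (in table at j=11).
x = i·n + j = 7·16 + 11 = 123.
Check: 186^123 ≡ 85 (mod 241).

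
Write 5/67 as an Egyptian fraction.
1/14 + 1/313 + 1/293594

Greedy algorithm:
5/67: ceiling(67/5) = 14, use 1/14
3/938: ceiling(938/3) = 313, use 1/313
1/293594: ceiling(293594/1) = 293594, use 1/293594
Result: 5/67 = 1/14 + 1/313 + 1/293594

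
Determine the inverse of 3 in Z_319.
213

gcd(3, 319) = 1, so the inverse exists.
Extended Euclidean algorithm on (319, 3):
319 = 106 × 3 + 1  ⟹  1 = (1)·319 + (-106)·3
So (-106)·3 ≡ 1 (mod 319), i.e. 3^(-1) ≡ -106 ≡ 213 (mod 319).
Check: 3 × 213 = 639 ≡ 1 (mod 319)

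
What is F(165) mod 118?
34

Matrix identity: Q^n = [[F_(n+1), F_n], [F_n, F_(n-1)]] with Q = [[1,1],[1,0]].
n = 165 = 10100101₂. Square-and-multiply, entries mod 118:
Q^1 = [[1,1],[1,0]]
Q^2 = (Q^1)² = [[2,1],[1,1]]
Q^5 = (Q^2)²·Q = [[8,5],[5,3]]
Q^10 = (Q^5)² = [[89,55],[55,34]]
Q^20 = (Q^10)² = [[90,39],[39,51]]
Q^41 = (Q^20)²·Q = [[16,63],[63,71]]
Q^82 = (Q^41)² = [[95,53],[53,42]]
Q^165 = (Q^82)²·Q = [[97,34],[34,63]]
F_165 mod 118 = Q^165[0][1] = 34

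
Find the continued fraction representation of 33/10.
[3; 3, 3]

Euclidean algorithm steps:
33 = 3 × 10 + 3
10 = 3 × 3 + 1
3 = 3 × 1 + 0
Continued fraction: [3; 3, 3]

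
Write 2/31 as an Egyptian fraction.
1/16 + 1/496

Greedy algorithm:
2/31: ceiling(31/2) = 16, use 1/16
1/496: ceiling(496/1) = 496, use 1/496
Result: 2/31 = 1/16 + 1/496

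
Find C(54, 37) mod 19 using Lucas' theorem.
0

Using Lucas' theorem:
Write n=54 and k=37 in base 19:
n in base 19: [2, 16]
k in base 19: [1, 18]
C(54,37) mod 19 = ∏ C(n_i, k_i) mod 19
Digit binomials (mod 19): C(2,1) = 2; C(16,18) = 0 (k_i > n_i)
Product: 2 × 0 = 0 ≡ 0 (mod 19)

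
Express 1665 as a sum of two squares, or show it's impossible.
12² + 39² (a=12, b=39)

Factorization: 1665 = 3^2 × 5 × 37
By Fermat: n is sum of two squares iff every prime p ≡ 3 (mod 4) appears to even power.
All primes ≡ 3 (mod 4) appear to even power.
Search a = 0, 1, 2, … for 1665 - a² a perfect square: first hit at a = 12: 1665 - 144 = 1521 = 39².
1665 = 12² + 39² = 144 + 1521 ✓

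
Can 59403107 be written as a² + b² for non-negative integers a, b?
Not possible

Factorization: 59403107 = 29 × 127^3
By Fermat: n is sum of two squares iff every prime p ≡ 3 (mod 4) appears to even power.
Prime(s) ≡ 3 (mod 4) with odd exponent: [(127, 3)]
Therefore 59403107 cannot be expressed as a² + b².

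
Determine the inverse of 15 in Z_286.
267

gcd(15, 286) = 1, so the inverse exists.
Extended Euclidean algorithm on (286, 15):
286 = 19 × 15 + 1  ⟹  1 = (1)·286 + (-19)·15
So (-19)·15 ≡ 1 (mod 286), i.e. 15^(-1) ≡ -19 ≡ 267 (mod 286).
Check: 15 × 267 = 4005 ≡ 1 (mod 286)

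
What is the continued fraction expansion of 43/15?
[2; 1, 6, 2]

Euclidean algorithm steps:
43 = 2 × 15 + 13
15 = 1 × 13 + 2
13 = 6 × 2 + 1
2 = 2 × 1 + 0
Continued fraction: [2; 1, 6, 2]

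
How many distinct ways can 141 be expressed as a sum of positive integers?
16670689208

p(n) counts ways to write n as a sum of positive integers (order ignored).
Euler's pentagonal recurrence: p(k) = p(k-1) + p(k-2) - p(k-5) - p(k-7) + p(k-12) + p(k-15) - ... (offsets j(3j∓1)/2, signs ++--, p(0)=1, p(<0)=0).
DP table for k = 0..140: p(0)=1, p(1)=1, p(2)=2, p(3)=3, p(4)=5, p(5)=7, p(6)=11, p(7)=15, p(8)=22, p(9)=30, p(10)=42, p(11)=56, p(12)=77, p(13)=101, p(14)=135, p(15)=176, p(16)=231, p(17)=297, p(18)=385, p(19)=490, p(20)=627, p(21)=792, p(22)=1002, p(23)=1255, p(24)=1575, p(25)=1958, p(26)=2436, p(27)=3010, p(28)=3718, p(29)=4565, p(30)=5604, p(31)=6842, p(32)=8349, p(33)=10143, p(34)=12310, p(35)=14883, p(36)=17977, p(37)=21637, p(38)=26015, p(39)=31185, p(40)=37338, p(41)=44583, p(42)=53174, p(43)=63261, p(44)=75175, p(45)=89134, p(46)=105558, p(47)=124754, p(48)=147273, p(49)=173525, p(50)=204226, p(51)=239943, p(52)=281589, p(53)=329931, p(54)=386155, p(55)=451276, p(56)=526823, p(57)=614154, p(58)=715220, p(59)=831820, p(60)=966467, p(61)=1121505, p(62)=1300156, p(63)=1505499, p(64)=1741630, p(65)=2012558, p(66)=2323520, p(67)=2679689, p(68)=3087735, p(69)=3554345, p(70)=4087968, p(71)=4697205, p(72)=5392783, p(73)=6185689, p(74)=7089500, p(75)=8118264, p(76)=9289091, p(77)=10619863, p(78)=12132164, p(79)=13848650, p(80)=15796476, p(81)=18004327, p(82)=20506255, p(83)=23338469, p(84)=26543660, p(85)=30167357, p(86)=34262962, p(87)=38887673, p(88)=44108109, p(89)=49995925, p(90)=56634173, p(91)=64112359, p(92)=72533807, p(93)=82010177, p(94)=92669720, p(95)=104651419, p(96)=118114304, p(97)=133230930, p(98)=150198136, p(99)=169229875, p(100)=190569292, p(101)=214481126, p(102)=241265379, p(103)=271248950, p(104)=304801365, p(105)=342325709, p(106)=384276336, p(107)=431149389, p(108)=483502844, p(109)=541946240, p(110)=607163746, p(111)=679903203, p(112)=761002156, p(113)=851376628, p(114)=952050665, p(115)=1064144451, p(116)=1188908248, p(117)=1327710076, p(118)=1482074143, p(119)=1653668665, p(120)=1844349560, p(121)=2056148051, p(122)=2291320912, p(123)=2552338241, p(124)=2841940500, p(125)=3163127352, p(126)=3519222692, p(127)=3913864295, p(128)=4351078600, p(129)=4835271870, p(130)=5371315400, p(131)=5964539504, p(132)=6620830889, p(133)=7346629512, p(134)=8149040695, p(135)=9035836076, p(136)=10015581680, p(137)=11097645016, p(138)=12292341831, p(139)=13610949895, p(140)=15065878135.
Final step: p(141) = p(140) + p(139) - p(136) - p(134) + p(129) + p(126) - p(119) - p(115) + p(106) + p(101) - p(90) - p(84) + p(71) + p(64) - p(49) - p(41) + p(24) + p(15)
= 15065878135 + 13610949895 - 10015581680 - 8149040695 + 4835271870 + 3519222692 - 1653668665 - 1064144451 + 384276336 + 214481126 - 56634173 - 26543660 + 4697205 + 1741630 - 173525 - 44583 + 1575 + 176
= 16670689208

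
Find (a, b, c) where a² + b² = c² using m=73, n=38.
(3885, 5548, 6773)

Euclid's formula: a = m² - n², b = 2mn, c = m² + n²
m = 73, n = 38
a = 73² - 38² = 5329 - 1444 = 3885
b = 2 × 73 × 38 = 5548
c = 73² + 38² = 5329 + 1444 = 6773
Verification: 3885² + 5548² = 15093225 + 30780304 = 45873529 = 6773² ✓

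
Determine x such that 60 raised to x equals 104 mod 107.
91

Baby-step giant-step with step n = ⌈√107⌉ = 11.
Baby steps 60^j mod 107 (j:value) for j=0..10: 0:1, 1:60, 2:69, 3:74, 4:53, 5:77, 6:19, 7:70, 8:27, 9:15, 10:44.
Giant-step multiplier: 60^(-11) ≡ 60^(106-11) = 60^95 ≡ 55 (mod 107).
Giant steps γ_i = 104·55^i mod 107: γ_0=104, γ_1=49, γ_2=20, γ_3=30, γ_4=45, γ_5=14, γ_6=21, γ_7=85, γ_8=74 (in table at j=3).
x = i·n + j = 8·11 + 3 = 91.
Check: 60^91 ≡ 104 (mod 107).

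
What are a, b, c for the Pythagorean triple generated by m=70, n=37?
(3531, 5180, 6269)

Euclid's formula: a = m² - n², b = 2mn, c = m² + n²
m = 70, n = 37
a = 70² - 37² = 4900 - 1369 = 3531
b = 2 × 70 × 37 = 5180
c = 70² + 37² = 4900 + 1369 = 6269
Verification: 3531² + 5180² = 12467961 + 26832400 = 39300361 = 6269² ✓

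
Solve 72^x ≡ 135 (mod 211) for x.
69

Baby-step giant-step with step n = ⌈√211⌉ = 15.
Baby steps 72^j mod 211 (j:value) for j=0..14: 0:1, 1:72, 2:120, 3:200, 4:52, 5:157, 6:121, 7:61, 8:172, 9:146, 10:173, 11:7, 12:82, 13:207, 14:134.
Giant-step multiplier: 72^(-15) ≡ 72^(210-15) = 72^195 ≡ 40 (mod 211).
Giant steps γ_i = 135·40^i mod 211: γ_0=135, γ_1=125, γ_2=147, γ_3=183, γ_4=146 (in table at j=9).
x = i·n + j = 4·15 + 9 = 69.
Check: 72^69 ≡ 135 (mod 211).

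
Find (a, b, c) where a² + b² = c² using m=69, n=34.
(3605, 4692, 5917)

Euclid's formula: a = m² - n², b = 2mn, c = m² + n²
m = 69, n = 34
a = 69² - 34² = 4761 - 1156 = 3605
b = 2 × 69 × 34 = 4692
c = 69² + 34² = 4761 + 1156 = 5917
Verification: 3605² + 4692² = 12996025 + 22014864 = 35010889 = 5917² ✓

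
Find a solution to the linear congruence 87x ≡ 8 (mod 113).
x ≡ 104 (mod 113)

gcd(87, 113) = 1, which divides 8, so solutions exist.
Find 87^(-1) mod 113 by the extended Euclidean algorithm:
113 = 1 × 87 + 26  ⟹  26 = (1)·113 + (-1)·87
87 = 3 × 26 + 9  ⟹  9 = (-3)·113 + (4)·87
26 = 2 × 9 + 8  ⟹  8 = (7)·113 + (-9)·87
9 = 1 × 8 + 1  ⟹  1 = (-10)·113 + (13)·87
So (13)·87 ≡ 1 (mod 113), i.e. 87^(-1) ≡ 13 (mod 113).
x ≡ 13 × 8 = 104 ≡ 104 (mod 113).
Check: 87 × 104 = 9048 ≡ 8 (mod 113).
Unique solution: x ≡ 104 (mod 113)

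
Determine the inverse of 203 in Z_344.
283

gcd(203, 344) = 1, so the inverse exists.
Extended Euclidean algorithm on (344, 203):
344 = 1 × 203 + 141  ⟹  141 = (1)·344 + (-1)·203
203 = 1 × 141 + 62  ⟹  62 = (-1)·344 + (2)·203
141 = 2 × 62 + 17  ⟹  17 = (3)·344 + (-5)·203
62 = 3 × 17 + 11  ⟹  11 = (-10)·344 + (17)·203
17 = 1 × 11 + 6  ⟹  6 = (13)·344 + (-22)·203
11 = 1 × 6 + 5  ⟹  5 = (-23)·344 + (39)·203
6 = 1 × 5 + 1  ⟹  1 = (36)·344 + (-61)·203
So (-61)·203 ≡ 1 (mod 344), i.e. 203^(-1) ≡ -61 ≡ 283 (mod 344).
Check: 203 × 283 = 57449 ≡ 1 (mod 344)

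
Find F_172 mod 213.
171

Matrix identity: Q^n = [[F_(n+1), F_n], [F_n, F_(n-1)]] with Q = [[1,1],[1,0]].
n = 172 = 10101100₂. Square-and-multiply, entries mod 213:
Q^1 = [[1,1],[1,0]]
Q^2 = (Q^1)² = [[2,1],[1,1]]
Q^5 = (Q^2)²·Q = [[8,5],[5,3]]
Q^10 = (Q^5)² = [[89,55],[55,34]]
Q^21 = (Q^10)²·Q = [[32,83],[83,162]]
Q^43 = (Q^21)²·Q = [[159,32],[32,127]]
Q^86 = (Q^43)² = [[106,206],[206,113]]
Q^172 = (Q^86)² = [[209,171],[171,38]]
F_172 mod 213 = Q^172[0][1] = 171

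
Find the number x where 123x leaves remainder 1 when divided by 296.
219

gcd(123, 296) = 1, so the inverse exists.
Extended Euclidean algorithm on (296, 123):
296 = 2 × 123 + 50  ⟹  50 = (1)·296 + (-2)·123
123 = 2 × 50 + 23  ⟹  23 = (-2)·296 + (5)·123
50 = 2 × 23 + 4  ⟹  4 = (5)·296 + (-12)·123
23 = 5 × 4 + 3  ⟹  3 = (-27)·296 + (65)·123
4 = 1 × 3 + 1  ⟹  1 = (32)·296 + (-77)·123
So (-77)·123 ≡ 1 (mod 296), i.e. 123^(-1) ≡ -77 ≡ 219 (mod 296).
Check: 123 × 219 = 26937 ≡ 1 (mod 296)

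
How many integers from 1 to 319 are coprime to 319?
280

319 = 11 × 29
φ(n) = n × ∏(1 - 1/p) for each prime p dividing n
φ(319) = 319 × (1 - 1/11) × (1 - 1/29) = 280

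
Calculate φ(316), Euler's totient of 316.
156

316 = 2^2 × 79
φ(n) = n × ∏(1 - 1/p) for each prime p dividing n
φ(316) = 316 × (1 - 1/2) × (1 - 1/79) = 156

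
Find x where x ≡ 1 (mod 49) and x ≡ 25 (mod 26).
883

Using Chinese Remainder Theorem:
M = 49 × 26 = 1274
M1 = 26, M2 = 49
y1 = 26^(-1) mod 49 = 17
y2 = 49^(-1) mod 26 = 17
x = (1×26×17 + 25×49×17) mod 1274 = 883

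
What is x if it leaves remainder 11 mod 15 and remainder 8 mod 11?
41

Using Chinese Remainder Theorem:
M = 15 × 11 = 165
M1 = 11, M2 = 15
y1 = 11^(-1) mod 15 = 11
y2 = 15^(-1) mod 11 = 3
x = (11×11×11 + 8×15×3) mod 165 = 41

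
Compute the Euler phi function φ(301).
252

301 = 7 × 43
φ(n) = n × ∏(1 - 1/p) for each prime p dividing n
φ(301) = 301 × (1 - 1/7) × (1 - 1/43) = 252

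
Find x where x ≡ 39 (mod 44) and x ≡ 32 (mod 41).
1139

Using Chinese Remainder Theorem:
M = 44 × 41 = 1804
M1 = 41, M2 = 44
y1 = 41^(-1) mod 44 = 29
y2 = 44^(-1) mod 41 = 14
x = (39×41×29 + 32×44×14) mod 1804 = 1139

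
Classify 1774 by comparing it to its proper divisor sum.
deficient

Proper divisors of 1774: sum = 1 + 2 + 887 = 890
Since 890 < 1774, 1774 is deficient.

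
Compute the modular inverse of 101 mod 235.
121

gcd(101, 235) = 1, so the inverse exists.
Extended Euclidean algorithm on (235, 101):
235 = 2 × 101 + 33  ⟹  33 = (1)·235 + (-2)·101
101 = 3 × 33 + 2  ⟹  2 = (-3)·235 + (7)·101
33 = 16 × 2 + 1  ⟹  1 = (49)·235 + (-114)·101
So (-114)·101 ≡ 1 (mod 235), i.e. 101^(-1) ≡ -114 ≡ 121 (mod 235).
Check: 101 × 121 = 12221 ≡ 1 (mod 235)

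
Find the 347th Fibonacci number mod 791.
334

Matrix identity: Q^n = [[F_(n+1), F_n], [F_n, F_(n-1)]] with Q = [[1,1],[1,0]].
n = 347 = 101011011₂. Square-and-multiply, entries mod 791:
Q^1 = [[1,1],[1,0]]
Q^2 = (Q^1)² = [[2,1],[1,1]]
Q^5 = (Q^2)²·Q = [[8,5],[5,3]]
Q^10 = (Q^5)² = [[89,55],[55,34]]
Q^21 = (Q^10)²·Q = [[309,663],[663,437]]
Q^43 = (Q^21)²·Q = [[557,334],[334,223]]
Q^86 = (Q^43)² = [[202,281],[281,712]]
Q^173 = (Q^86)²·Q = [[83,324],[324,550]]
Q^347 = (Q^173)²·Q = [[557,334],[334,223]]
F_347 mod 791 = Q^347[0][1] = 334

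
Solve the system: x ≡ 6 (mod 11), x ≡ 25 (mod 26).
259

Using Chinese Remainder Theorem:
M = 11 × 26 = 286
M1 = 26, M2 = 11
y1 = 26^(-1) mod 11 = 3
y2 = 11^(-1) mod 26 = 19
x = (6×26×3 + 25×11×19) mod 286 = 259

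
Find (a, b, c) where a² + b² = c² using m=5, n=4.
(9, 40, 41)

Euclid's formula: a = m² - n², b = 2mn, c = m² + n²
m = 5, n = 4
a = 5² - 4² = 25 - 16 = 9
b = 2 × 5 × 4 = 40
c = 5² + 4² = 25 + 16 = 41
Verification: 9² + 40² = 81 + 1600 = 1681 = 41² ✓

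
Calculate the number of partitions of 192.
1987276856363

p(n) counts ways to write n as a sum of positive integers (order ignored).
Euler's pentagonal recurrence: p(k) = p(k-1) + p(k-2) - p(k-5) - p(k-7) + p(k-12) + p(k-15) - ... (offsets j(3j∓1)/2, signs ++--, p(0)=1, p(<0)=0).
DP table for k = 0..191: p(0)=1, p(1)=1, p(2)=2, p(3)=3, p(4)=5, p(5)=7, p(6)=11, p(7)=15, p(8)=22, p(9)=30, p(10)=42, p(11)=56, p(12)=77, p(13)=101, p(14)=135, p(15)=176, p(16)=231, p(17)=297, p(18)=385, p(19)=490, p(20)=627, p(21)=792, p(22)=1002, p(23)=1255, p(24)=1575, p(25)=1958, p(26)=2436, p(27)=3010, p(28)=3718, p(29)=4565, p(30)=5604, p(31)=6842, p(32)=8349, p(33)=10143, p(34)=12310, p(35)=14883, p(36)=17977, p(37)=21637, p(38)=26015, p(39)=31185, p(40)=37338, p(41)=44583, p(42)=53174, p(43)=63261, p(44)=75175, p(45)=89134, p(46)=105558, p(47)=124754, p(48)=147273, p(49)=173525, p(50)=204226, p(51)=239943, p(52)=281589, p(53)=329931, p(54)=386155, p(55)=451276, p(56)=526823, p(57)=614154, p(58)=715220, p(59)=831820, p(60)=966467, p(61)=1121505, p(62)=1300156, p(63)=1505499, p(64)=1741630, p(65)=2012558, p(66)=2323520, p(67)=2679689, p(68)=3087735, p(69)=3554345, p(70)=4087968, p(71)=4697205, p(72)=5392783, p(73)=6185689, p(74)=7089500, p(75)=8118264, p(76)=9289091, p(77)=10619863, p(78)=12132164, p(79)=13848650, p(80)=15796476, p(81)=18004327, p(82)=20506255, p(83)=23338469, p(84)=26543660, p(85)=30167357, p(86)=34262962, p(87)=38887673, p(88)=44108109, p(89)=49995925, p(90)=56634173, p(91)=64112359, p(92)=72533807, p(93)=82010177, p(94)=92669720, p(95)=104651419, p(96)=118114304, p(97)=133230930, p(98)=150198136, p(99)=169229875, p(100)=190569292, p(101)=214481126, p(102)=241265379, p(103)=271248950, p(104)=304801365, p(105)=342325709, p(106)=384276336, p(107)=431149389, p(108)=483502844, p(109)=541946240, p(110)=607163746, p(111)=679903203, p(112)=761002156, p(113)=851376628, p(114)=952050665, p(115)=1064144451, p(116)=1188908248, p(117)=1327710076, p(118)=1482074143, p(119)=1653668665, p(120)=1844349560, p(121)=2056148051, p(122)=2291320912, p(123)=2552338241, p(124)=2841940500, p(125)=3163127352, p(126)=3519222692, p(127)=3913864295, p(128)=4351078600, p(129)=4835271870, p(130)=5371315400, p(131)=5964539504, p(132)=6620830889, p(133)=7346629512, p(134)=8149040695, p(135)=9035836076, p(136)=10015581680, p(137)=11097645016, p(138)=12292341831, p(139)=13610949895, p(140)=15065878135, p(141)=16670689208, p(142)=18440293320, p(143)=20390982757, p(144)=22540654445, p(145)=24908858009, p(146)=27517052599, p(147)=30388671978, p(148)=33549419497, p(149)=37027355200, p(150)=40853235313, p(151)=45060624582, p(152)=49686288421, p(153)=54770336324, p(154)=60356673280, p(155)=66493182097, p(156)=73232243759, p(157)=80630964769, p(158)=88751778802, p(159)=97662728555, p(160)=107438159466, p(161)=118159068427, p(162)=129913904637, p(163)=142798995930, p(164)=156919475295, p(165)=172389800255, p(166)=189334822579, p(167)=207890420102, p(168)=228204732751, p(169)=250438925115, p(170)=274768617130, p(171)=301384802048, p(172)=330495499613, p(173)=362326859895, p(174)=397125074750, p(175)=435157697830, p(176)=476715857290, p(177)=522115831195, p(178)=571701605655, p(179)=625846753120, p(180)=684957390936, p(181)=749474411781, p(182)=819876908323, p(183)=896684817527, p(184)=980462880430, p(185)=1071823774337, p(186)=1171432692373, p(187)=1280011042268, p(188)=1398341745571, p(189)=1527273599625, p(190)=1667727404093, p(191)=1820701100652.
Final step: p(192) = p(191) + p(190) - p(187) - p(185) + p(180) + p(177) - p(170) - p(166) + p(157) + p(152) - p(141) - p(135) + p(122) + p(115) - p(100) - p(92) + p(75) + p(66) - p(47) - p(37) + p(16) + p(5)
= 1820701100652 + 1667727404093 - 1280011042268 - 1071823774337 + 684957390936 + 522115831195 - 274768617130 - 189334822579 + 80630964769 + 49686288421 - 16670689208 - 9035836076 + 2291320912 + 1064144451 - 190569292 - 72533807 + 8118264 + 2323520 - 124754 - 21637 + 231 + 7
= 1987276856363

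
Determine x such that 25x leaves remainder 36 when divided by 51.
x ≡ 30 (mod 51)

gcd(25, 51) = 1, which divides 36, so solutions exist.
Find 25^(-1) mod 51 by the extended Euclidean algorithm:
51 = 2 × 25 + 1  ⟹  1 = (1)·51 + (-2)·25
So (-2)·25 ≡ 1 (mod 51), i.e. 25^(-1) ≡ -2 ≡ 49 (mod 51).
x ≡ 49 × 36 = 1764 ≡ 30 (mod 51).
Check: 25 × 30 = 750 ≡ 36 (mod 51).
Unique solution: x ≡ 30 (mod 51)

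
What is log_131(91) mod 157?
37

Baby-step giant-step with step n = ⌈√157⌉ = 13.
Baby steps 131^j mod 157 (j:value) for j=0..12: 0:1, 1:131, 2:48, 3:8, 4:106, 5:70, 6:64, 7:63, 8:89, 9:41, 10:33, 11:84, 12:14.
Giant-step multiplier: 131^(-13) ≡ 131^(156-13) = 131^143 ≡ 135 (mod 157).
Giant steps γ_i = 91·135^i mod 157: γ_0=91, γ_1=39, γ_2=84 (in table at j=11).
x = i·n + j = 2·13 + 11 = 37.
Check: 131^37 ≡ 91 (mod 157).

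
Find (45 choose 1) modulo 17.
11

Using Lucas' theorem:
Write n=45 and k=1 in base 17:
n in base 17: [2, 11]
k in base 17: [0, 1]
C(45,1) mod 17 = ∏ C(n_i, k_i) mod 17
Digit binomials (mod 17): C(2,0) = 1; C(11,1) = 11
Product: 1 × 11 = 11 ≡ 11 (mod 17)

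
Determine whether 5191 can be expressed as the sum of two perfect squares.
Not possible

Factorization: 5191 = 29 × 179
By Fermat: n is sum of two squares iff every prime p ≡ 3 (mod 4) appears to even power.
Prime(s) ≡ 3 (mod 4) with odd exponent: [(179, 1)]
Therefore 5191 cannot be expressed as a² + b².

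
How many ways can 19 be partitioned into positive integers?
490

p(n) counts ways to write n as a sum of positive integers (order ignored).
Euler's pentagonal recurrence: p(k) = p(k-1) + p(k-2) - p(k-5) - p(k-7) + p(k-12) + p(k-15) - ... (offsets j(3j∓1)/2, signs ++--, p(0)=1, p(<0)=0).
DP table for k = 0..18: p(0)=1, p(1)=1, p(2)=2, p(3)=3, p(4)=5, p(5)=7, p(6)=11, p(7)=15, p(8)=22, p(9)=30, p(10)=42, p(11)=56, p(12)=77, p(13)=101, p(14)=135, p(15)=176, p(16)=231, p(17)=297, p(18)=385.
Final step: p(19) = p(18) + p(17) - p(14) - p(12) + p(7) + p(4)
= 385 + 297 - 135 - 77 + 15 + 5
= 490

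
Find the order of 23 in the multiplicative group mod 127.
126

127 is prime, so ord(23) divides φ(127) = 126.
Divisors of 126: 1, 2, 3, 6, 7, 9, 14, 18, 21, 42, 63, 126.
Repeated squaring: 23^1 ≡ 23, 23^2 ≡ 21, 23^4 ≡ 60, 23^8 ≡ 44, 23^16 ≡ 31, 23^32 ≡ 72, 23^64 ≡ 104 (mod 127).
Test 23^d mod 127 for each divisor d in increasing order:
23^1 ≡ 23
23^2 ≡ 21
23^3 = 23^2·23^1 ≡ 102
23^6 = 23^4·23^2 ≡ 117
23^7 = 23^4·23^2·23^1 ≡ 24
23^9 = 23^8·23^1 ≡ 123
23^14 = 23^8·23^4·23^2 ≡ 68
23^18 = 23^16·23^2 ≡ 16
23^21 = 23^16·23^4·23^1 ≡ 108
23^42 = 23^32·23^8·23^2 ≡ 107
23^63 = 23^32·23^16·23^8·23^4·23^2·23^1 ≡ 126
23^126 = 23^64·23^32·23^16·23^8·23^4·23^2 ≡ 1  ← first divisor giving 1
The order is 126.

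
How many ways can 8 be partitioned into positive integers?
22

p(n) counts ways to write n as a sum of positive integers (order ignored).
Examples: 8; 7 + 1; 6 + 2; 6 + 1 + 1; 5 + 3; ... (22 total)
p(8) = 22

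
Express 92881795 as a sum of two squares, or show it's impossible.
Not possible

Factorization: 92881795 = 5 × 17 × 103^3
By Fermat: n is sum of two squares iff every prime p ≡ 3 (mod 4) appears to even power.
Prime(s) ≡ 3 (mod 4) with odd exponent: [(103, 3)]
Therefore 92881795 cannot be expressed as a² + b².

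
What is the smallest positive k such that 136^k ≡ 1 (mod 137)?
2

137 is prime, so ord(136) divides φ(137) = 136.
Divisors of 136: 1, 2, 4, 8, 17, 34, 68, 136.
Repeated squaring: 136^1 ≡ 136, 136^2 ≡ 1, 136^4 ≡ 1, 136^8 ≡ 1, 136^16 ≡ 1, 136^32 ≡ 1, 136^64 ≡ 1, 136^128 ≡ 1 (mod 137).
Test 136^d mod 137 for each divisor d in increasing order:
136^1 ≡ 136
136^2 ≡ 1  ← first divisor giving 1
The order is 2.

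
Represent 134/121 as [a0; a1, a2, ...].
[1; 9, 3, 4]

Euclidean algorithm steps:
134 = 1 × 121 + 13
121 = 9 × 13 + 4
13 = 3 × 4 + 1
4 = 4 × 1 + 0
Continued fraction: [1; 9, 3, 4]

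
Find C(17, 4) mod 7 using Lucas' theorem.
0

Using Lucas' theorem:
Write n=17 and k=4 in base 7:
n in base 7: [2, 3]
k in base 7: [0, 4]
C(17,4) mod 7 = ∏ C(n_i, k_i) mod 7
Digit binomials (mod 7): C(2,0) = 1; C(3,4) = 0 (k_i > n_i)
Product: 1 × 0 = 0 ≡ 0 (mod 7)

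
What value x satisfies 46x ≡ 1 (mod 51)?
10

gcd(46, 51) = 1, so the inverse exists.
Extended Euclidean algorithm on (51, 46):
51 = 1 × 46 + 5  ⟹  5 = (1)·51 + (-1)·46
46 = 9 × 5 + 1  ⟹  1 = (-9)·51 + (10)·46
So (10)·46 ≡ 1 (mod 51), i.e. 46^(-1) ≡ 10 (mod 51).
Check: 46 × 10 = 460 ≡ 1 (mod 51)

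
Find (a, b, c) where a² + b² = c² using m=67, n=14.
(4293, 1876, 4685)

Euclid's formula: a = m² - n², b = 2mn, c = m² + n²
m = 67, n = 14
a = 67² - 14² = 4489 - 196 = 4293
b = 2 × 67 × 14 = 1876
c = 67² + 14² = 4489 + 196 = 4685
Verification: 4293² + 1876² = 18429849 + 3519376 = 21949225 = 4685² ✓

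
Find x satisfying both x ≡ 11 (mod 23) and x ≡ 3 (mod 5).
103

Using Chinese Remainder Theorem:
M = 23 × 5 = 115
M1 = 5, M2 = 23
y1 = 5^(-1) mod 23 = 14
y2 = 23^(-1) mod 5 = 2
x = (11×5×14 + 3×23×2) mod 115 = 103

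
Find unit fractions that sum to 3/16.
1/6 + 1/48

Greedy algorithm:
3/16: ceiling(16/3) = 6, use 1/6
1/48: ceiling(48/1) = 48, use 1/48
Result: 3/16 = 1/6 + 1/48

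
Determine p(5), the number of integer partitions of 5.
7

p(n) counts ways to write n as a sum of positive integers (order ignored).
Examples: 5; 4 + 1; 3 + 2; 3 + 1 + 1; 2 + 2 + 1; ... (7 total)
p(5) = 7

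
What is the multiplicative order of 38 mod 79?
13

79 is prime, so ord(38) divides φ(79) = 78.
Divisors of 78: 1, 2, 3, 6, 13, 26, 39, 78.
Repeated squaring: 38^1 ≡ 38, 38^2 ≡ 22, 38^4 ≡ 10, 38^8 ≡ 21, 38^16 ≡ 46, 38^32 ≡ 62, 38^64 ≡ 52 (mod 79).
Test 38^d mod 79 for each divisor d in increasing order:
38^1 ≡ 38
38^2 ≡ 22
38^3 = 38^2·38^1 ≡ 46
38^6 = 38^4·38^2 ≡ 62
38^13 = 38^8·38^4·38^1 ≡ 1  ← first divisor giving 1
The order is 13.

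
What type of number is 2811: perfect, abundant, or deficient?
deficient

Proper divisors of 2811: sum = 1 + 3 + 937 = 941
Since 941 < 2811, 2811 is deficient.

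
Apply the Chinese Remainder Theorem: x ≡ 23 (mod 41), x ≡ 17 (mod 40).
1417

Using Chinese Remainder Theorem:
M = 41 × 40 = 1640
M1 = 40, M2 = 41
y1 = 40^(-1) mod 41 = 40
y2 = 41^(-1) mod 40 = 1
x = (23×40×40 + 17×41×1) mod 1640 = 1417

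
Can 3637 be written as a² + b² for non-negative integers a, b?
39² + 46² (a=39, b=46)

Factorization: 3637 = 3637
By Fermat: n is sum of two squares iff every prime p ≡ 3 (mod 4) appears to even power.
All primes ≡ 3 (mod 4) appear to even power.
Search a = 0, 1, 2, … for 3637 - a² a perfect square: first hit at a = 39: 3637 - 1521 = 2116 = 46².
3637 = 39² + 46² = 1521 + 2116 ✓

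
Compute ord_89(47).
44

89 is prime, so ord(47) divides φ(89) = 88.
Divisors of 88: 1, 2, 4, 8, 11, 22, 44, 88.
Repeated squaring: 47^1 ≡ 47, 47^2 ≡ 73, 47^4 ≡ 78, 47^8 ≡ 32, 47^16 ≡ 45, 47^32 ≡ 67, 47^64 ≡ 39 (mod 89).
Test 47^d mod 89 for each divisor d in increasing order:
47^1 ≡ 47
47^2 ≡ 73
47^4 ≡ 78
47^8 ≡ 32
47^11 = 47^8·47^2·47^1 ≡ 55
47^22 = 47^16·47^4·47^2 ≡ 88
47^44 = 47^32·47^8·47^4 ≡ 1  ← first divisor giving 1
The order is 44.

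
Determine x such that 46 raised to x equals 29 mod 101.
93

Baby-step giant-step with step n = ⌈√101⌉ = 11.
Baby steps 46^j mod 101 (j:value) for j=0..10: 0:1, 1:46, 2:96, 3:73, 4:25, 5:39, 6:77, 7:7, 8:19, 9:66, 10:6.
Giant-step multiplier: 46^(-11) ≡ 46^(100-11) = 46^89 ≡ 86 (mod 101).
Giant steps γ_i = 29·86^i mod 101: γ_0=29, γ_1=70, γ_2=61, γ_3=95, γ_4=90, γ_5=64, γ_6=50, γ_7=58, γ_8=39 (in table at j=5).
x = i·n + j = 8·11 + 5 = 93.
Check: 46^93 ≡ 29 (mod 101).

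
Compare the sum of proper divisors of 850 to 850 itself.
deficient

Proper divisors of 850: sum = 1 + 2 + 5 + 10 + 17 + 25 + 34 + 50 + 85 + 170 + 425 = 824
Since 824 < 850, 850 is deficient.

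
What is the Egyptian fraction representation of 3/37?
1/13 + 1/241 + 1/115921

Greedy algorithm:
3/37: ceiling(37/3) = 13, use 1/13
2/481: ceiling(481/2) = 241, use 1/241
1/115921: ceiling(115921/1) = 115921, use 1/115921
Result: 3/37 = 1/13 + 1/241 + 1/115921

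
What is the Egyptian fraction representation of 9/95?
1/11 + 1/262 + 1/91264 + 1/12493585280

Greedy algorithm:
9/95: ceiling(95/9) = 11, use 1/11
4/1045: ceiling(1045/4) = 262, use 1/262
3/273790: ceiling(273790/3) = 91264, use 1/91264
1/12493585280: ceiling(12493585280/1) = 12493585280, use 1/12493585280
Result: 9/95 = 1/11 + 1/262 + 1/91264 + 1/12493585280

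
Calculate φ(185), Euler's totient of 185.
144

185 = 5 × 37
φ(n) = n × ∏(1 - 1/p) for each prime p dividing n
φ(185) = 185 × (1 - 1/5) × (1 - 1/37) = 144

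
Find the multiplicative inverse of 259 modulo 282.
49

gcd(259, 282) = 1, so the inverse exists.
Extended Euclidean algorithm on (282, 259):
282 = 1 × 259 + 23  ⟹  23 = (1)·282 + (-1)·259
259 = 11 × 23 + 6  ⟹  6 = (-11)·282 + (12)·259
23 = 3 × 6 + 5  ⟹  5 = (34)·282 + (-37)·259
6 = 1 × 5 + 1  ⟹  1 = (-45)·282 + (49)·259
So (49)·259 ≡ 1 (mod 282), i.e. 259^(-1) ≡ 49 (mod 282).
Check: 259 × 49 = 12691 ≡ 1 (mod 282)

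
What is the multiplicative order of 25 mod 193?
96

193 is prime, so ord(25) divides φ(193) = 192.
Divisors of 192: 1, 2, 3, 4, 6, 8, 12, 16, 24, 32, 48, 64, 96, 192.
Repeated squaring: 25^1 ≡ 25, 25^2 ≡ 46, 25^4 ≡ 186, 25^8 ≡ 49, 25^16 ≡ 85, 25^32 ≡ 84, 25^64 ≡ 108, 25^128 ≡ 84 (mod 193).
Test 25^d mod 193 for each divisor d in increasing order:
25^1 ≡ 25
25^2 ≡ 46
25^3 = 25^2·25^1 ≡ 185
25^4 ≡ 186
25^6 = 25^4·25^2 ≡ 64
25^8 ≡ 49
25^12 = 25^8·25^4 ≡ 43
25^16 ≡ 85
25^24 = 25^16·25^8 ≡ 112
25^32 ≡ 84
25^48 = 25^32·25^16 ≡ 192
25^64 ≡ 108
25^96 = 25^64·25^32 ≡ 1  ← first divisor giving 1
The order is 96.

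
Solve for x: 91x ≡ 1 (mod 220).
191

gcd(91, 220) = 1, so the inverse exists.
Extended Euclidean algorithm on (220, 91):
220 = 2 × 91 + 38  ⟹  38 = (1)·220 + (-2)·91
91 = 2 × 38 + 15  ⟹  15 = (-2)·220 + (5)·91
38 = 2 × 15 + 8  ⟹  8 = (5)·220 + (-12)·91
15 = 1 × 8 + 7  ⟹  7 = (-7)·220 + (17)·91
8 = 1 × 7 + 1  ⟹  1 = (12)·220 + (-29)·91
So (-29)·91 ≡ 1 (mod 220), i.e. 91^(-1) ≡ -29 ≡ 191 (mod 220).
Check: 91 × 191 = 17381 ≡ 1 (mod 220)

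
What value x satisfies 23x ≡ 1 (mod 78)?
17

gcd(23, 78) = 1, so the inverse exists.
Extended Euclidean algorithm on (78, 23):
78 = 3 × 23 + 9  ⟹  9 = (1)·78 + (-3)·23
23 = 2 × 9 + 5  ⟹  5 = (-2)·78 + (7)·23
9 = 1 × 5 + 4  ⟹  4 = (3)·78 + (-10)·23
5 = 1 × 4 + 1  ⟹  1 = (-5)·78 + (17)·23
So (17)·23 ≡ 1 (mod 78), i.e. 23^(-1) ≡ 17 (mod 78).
Check: 23 × 17 = 391 ≡ 1 (mod 78)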